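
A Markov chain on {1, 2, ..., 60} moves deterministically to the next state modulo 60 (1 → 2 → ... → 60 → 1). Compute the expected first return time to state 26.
E[T_26 | X_0 = 26] = 60

The chain cycles deterministically, so starting at state 26 it returns in exactly 60 steps. Equivalently, the stationary distribution is uniform π_j = 1/60 for every state j, so by Kac's formula E[T_26] = 1/π_26 = 60.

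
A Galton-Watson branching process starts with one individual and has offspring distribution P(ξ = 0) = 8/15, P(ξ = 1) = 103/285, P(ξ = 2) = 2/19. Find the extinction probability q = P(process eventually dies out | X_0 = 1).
q = 1

Mean offspring μ = 0·8/15 + 1·103/285 + 2·2/19 = 163/285 ≤ 1. For μ ≤ 1 with offspring not concentrated at 1, the Galton-Watson process goes extinct almost surely, so q = 1.
(Algebraic check: The pgf is f(s) = 8/15 + 103/285·s + 2/19·s². The extinction probability q is the smallest fixed point of f in [0, 1]. Setting s = f(s):
  2/19·s² + (103/285 − 1)·s + 8/15 = 0
  2/19·s² − (8/15 + 2/19)·s + 8/15 = 0
which factors as (s − 1)·(2/19·s − 8/15) = 0, giving roots s = 1 and s = (8/15)/(2/19) = 76/15. Since 76/15 ≥ 1, the smallest root in [0, 1] is s = 1.)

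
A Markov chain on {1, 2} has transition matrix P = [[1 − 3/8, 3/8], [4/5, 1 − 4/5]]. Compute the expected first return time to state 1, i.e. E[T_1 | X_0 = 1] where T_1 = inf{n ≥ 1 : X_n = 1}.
E[T_1 | X_0 = 1] = 1/π_1 = 47/32

For an irreducible recurrent Markov chain with stationary distribution π, E[T_i | X_0 = i] = 1/π_i (Kac's formula). Here π_1 = (4/5)/(3/8 + 4/5) = (4/5)/(47/40) = 32/47, so E[T_1 | X_0 = 1] = 1/π_1 = (3/8 + 4/5)/(4/5) = (47/40)/(4/5) = 47/32.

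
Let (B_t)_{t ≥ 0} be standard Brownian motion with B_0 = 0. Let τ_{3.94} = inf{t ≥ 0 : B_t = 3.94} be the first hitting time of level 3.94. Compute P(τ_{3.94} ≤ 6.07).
P(τ_{3.94} ≤ 6.07) = 2(1 − Φ(3.94/√6.07)) = 2(1 − Φ(1.5992)) ≈ 0.1098

By the reflection principle for standard BM, P(τ_b ≤ t) = 2 · P(B_t ≥ b). Since B_t ~ N(0, t), P(B_t ≥ 3.94) = 1 − Φ(3.94/√t) = 1 − Φ(3.94/√6.07) = 1 − Φ(1.5992) ≈ 0.05489. Doubling: P(τ_{3.94} ≤ 6.07) ≈ 2 · 0.05489 = 0.10978 ≈ 0.1098.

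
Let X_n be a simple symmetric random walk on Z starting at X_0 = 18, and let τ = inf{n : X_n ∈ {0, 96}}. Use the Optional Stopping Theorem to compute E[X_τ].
E[X_τ] = 18

X_n is a martingale and τ is a bounded-mean stopping time (indeed τ is finite a.s. with bounded expectation since the walk is in a bounded region). By the OST, E[X_τ] = E[X_0] = 18. Equivalently: E[X_τ] = 96 · P(hit 96 first) + 0 · P(hit 0 first) = 96 · (18/96) = 18.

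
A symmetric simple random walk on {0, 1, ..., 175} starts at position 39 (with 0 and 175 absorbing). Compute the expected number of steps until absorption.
E[τ | X_0 = 39] = 5304

Let v_k = E[τ | X_0 = k]. Boundary: v_0 = v_175 = 0. Recurrence: v_k = 1 + (v_{k-1} + v_{k+1})/2 for 1 ≤ k ≤ 174. The particular solution to v_k − (v_{k-1} + v_{k+1})/2 = 1 is v_k = −k^2. Adding homogeneous solution A + B k and matching boundaries gives v_k = k (175 − k). Substituting k = 39: v_39 = 39 · 136 = 5304.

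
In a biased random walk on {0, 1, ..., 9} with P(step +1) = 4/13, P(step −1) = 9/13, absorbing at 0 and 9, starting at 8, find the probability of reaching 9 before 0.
P(hit 9 before 0) = (1 − (9/4)^8) / (1 − (9/4)^9) = 34384948/77431669

Let u_k denote P(reach 9 before 0 | start at k). Boundary: u_0 = 0, u_9 = 1. Recurrence: u_k = 4/13·u_{k+1} + 9/13·u_{k-1} for 1 ≤ k ≤ 8. Try u_k = A + B·r^k with r = q/p = (9/13)/(4/13) = 9/4. Substitution satisfies the recurrence; boundary conditions give:
  u_k = (1 − r^k) / (1 − r^N) = (1 − (9/4)^8) / (1 − (9/4)^9) = 34384948/77431669.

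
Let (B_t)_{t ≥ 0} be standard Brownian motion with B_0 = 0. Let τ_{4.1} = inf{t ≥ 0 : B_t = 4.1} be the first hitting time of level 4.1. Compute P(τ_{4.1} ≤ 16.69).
P(τ_{4.1} ≤ 16.69) = 2(1 − Φ(4.1/√16.69)) = 2(1 − Φ(1.0036)) ≈ 0.3156

By the reflection principle for standard BM, P(τ_b ≤ t) = 2 · P(B_t ≥ b). Since B_t ~ N(0, t), P(B_t ≥ 4.1) = 1 − Φ(4.1/√t) = 1 − Φ(4.1/√16.69) = 1 − Φ(1.0036) ≈ 0.15779. Doubling: P(τ_{4.1} ≤ 16.69) ≈ 2 · 0.15779 = 0.31558 ≈ 0.3156.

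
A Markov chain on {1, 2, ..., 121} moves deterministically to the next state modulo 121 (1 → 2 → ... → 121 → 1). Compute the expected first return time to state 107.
E[T_107 | X_0 = 107] = 121

The chain cycles deterministically, so starting at state 107 it returns in exactly 121 steps. Equivalently, the stationary distribution is uniform π_j = 1/121 for every state j, so by Kac's formula E[T_107] = 1/π_107 = 121.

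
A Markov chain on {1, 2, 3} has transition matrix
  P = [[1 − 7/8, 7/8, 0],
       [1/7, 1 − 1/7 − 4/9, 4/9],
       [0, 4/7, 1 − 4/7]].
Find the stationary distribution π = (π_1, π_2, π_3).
π = (9/107, 441/856, 343/856)

This is a birth-death chain on three states, which satisfies detailed balance: π_1 · P_{12} = π_2 · P_{21} and π_2 · P_{23} = π_3 · P_{32}.
From π_1 · 7/8 = π_2 · 1/7: π_2/π_1 = (7/8)/(1/7) = 49/8.
From π_2 · 4/9 = π_3 · 4/7: π_3/π_2 = (4/9)/(4/7) = 7/9.
Take π_1 proportional to 1; then unnormalized π = (1, 49/8, 343/72). Normalize by dividing by the sum 107/9:
  π = (9/107, 441/856, 343/856).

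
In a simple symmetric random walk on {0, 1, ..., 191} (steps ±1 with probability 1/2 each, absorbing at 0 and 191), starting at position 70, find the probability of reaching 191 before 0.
P(hit 191 before 0) = 70/191

Let u_k = P(hit 191 before 0 | start at k). Then u_0 = 0, u_191 = 1, and u_k = u_{k-1}/2 + u_{k+1}/2 for 1 ≤ k ≤ 190. This harmonic recurrence is solved by u_k = k/191, giving u_70 = 70/191.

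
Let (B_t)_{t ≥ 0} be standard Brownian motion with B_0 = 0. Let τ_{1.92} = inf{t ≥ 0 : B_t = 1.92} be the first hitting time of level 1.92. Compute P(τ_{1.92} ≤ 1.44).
P(τ_{1.92} ≤ 1.44) = 2(1 − Φ(1.92/√1.44)) = 2(1 − Φ(1.6000)) ≈ 0.1096

By the reflection principle for standard BM, P(τ_b ≤ t) = 2 · P(B_t ≥ b). Since B_t ~ N(0, t), P(B_t ≥ 1.92) = 1 − Φ(1.92/√t) = 1 − Φ(1.92/√1.44) = 1 − Φ(1.6000) ≈ 0.05480. Doubling: P(τ_{1.92} ≤ 1.44) ≈ 2 · 0.05480 = 0.10960 ≈ 0.1096.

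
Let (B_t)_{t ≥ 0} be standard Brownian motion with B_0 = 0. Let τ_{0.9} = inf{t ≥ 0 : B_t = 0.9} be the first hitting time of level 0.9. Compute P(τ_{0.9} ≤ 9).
P(τ_{0.9} ≤ 9) = 2(1 − Φ(0.9/√9)) = 2(1 − Φ(0.3000)) ≈ 0.7642

By the reflection principle for standard BM, P(τ_b ≤ t) = 2 · P(B_t ≥ b). Since B_t ~ N(0, t), P(B_t ≥ 0.9) = 1 − Φ(0.9/√t) = 1 − Φ(0.9/√9) = 1 − Φ(0.3000) ≈ 0.38209. Doubling: P(τ_{0.9} ≤ 9) ≈ 2 · 0.38209 = 0.76418 ≈ 0.7642.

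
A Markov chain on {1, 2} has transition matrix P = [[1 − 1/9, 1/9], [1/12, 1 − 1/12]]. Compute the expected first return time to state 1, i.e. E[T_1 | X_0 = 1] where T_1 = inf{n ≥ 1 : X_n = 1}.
E[T_1 | X_0 = 1] = 1/π_1 = 7/3

For an irreducible recurrent Markov chain with stationary distribution π, E[T_i | X_0 = i] = 1/π_i (Kac's formula). Here π_1 = (1/12)/(1/9 + 1/12) = (1/12)/(7/36) = 3/7, so E[T_1 | X_0 = 1] = 1/π_1 = (1/9 + 1/12)/(1/12) = (7/36)/(1/12) = 7/3.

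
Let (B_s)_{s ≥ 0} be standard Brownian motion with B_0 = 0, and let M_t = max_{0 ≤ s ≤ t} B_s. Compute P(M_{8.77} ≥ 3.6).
P(M_{8.77} ≥ 3.6) = 2·P(B_{8.77} ≥ 3.6) = 2(1 − Φ(3.6/√8.77)) ≈ 0.2241

By the reflection principle for Brownian motion, P(M_t ≥ a) = 2 · P(B_t ≥ a) for a ≥ 0. Since B_t ~ N(0, t), P(B_t ≥ 3.6) = 1 − Φ(3.6/√t) = 1 − Φ(3.6/√8.77) = 1 − Φ(1.2156). So
  P(M_{8.77} ≥ 3.6) = 2(1 − Φ(1.2156)) ≈ 0.2241.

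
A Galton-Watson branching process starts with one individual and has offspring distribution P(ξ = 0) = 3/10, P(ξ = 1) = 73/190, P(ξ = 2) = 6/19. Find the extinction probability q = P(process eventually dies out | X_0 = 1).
q = 19/20

The pgf is f(s) = 3/10 + 73/190·s + 6/19·s². The extinction probability q is the smallest fixed point of f in [0, 1]. Setting s = f(s):
  6/19·s² + (73/190 − 1)·s + 3/10 = 0
  6/19·s² − (3/10 + 6/19)·s + 3/10 = 0
which factors as (s − 1)·(6/19·s − 3/10) = 0, giving roots s = 1 and s = (3/10)/(6/19) = 19/20.
Mean offspring μ = 73/190 + 2·6/19 = 193/190 > 1 (supercritical), so q < 1. The extinction probability is the smaller root: q = (3/10)/(6/19) = 19/20.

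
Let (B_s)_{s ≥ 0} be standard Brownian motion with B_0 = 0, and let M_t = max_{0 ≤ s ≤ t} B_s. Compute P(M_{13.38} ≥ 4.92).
P(M_{13.38} ≥ 4.92) = 2·P(B_{13.38} ≥ 4.92) = 2(1 − Φ(4.92/√13.38)) ≈ 0.1786

By the reflection principle for Brownian motion, P(M_t ≥ a) = 2 · P(B_t ≥ a) for a ≥ 0. Since B_t ~ N(0, t), P(B_t ≥ 4.92) = 1 − Φ(4.92/√t) = 1 − Φ(4.92/√13.38) = 1 − Φ(1.3450). So
  P(M_{13.38} ≥ 4.92) = 2(1 − Φ(1.3450)) ≈ 0.1786.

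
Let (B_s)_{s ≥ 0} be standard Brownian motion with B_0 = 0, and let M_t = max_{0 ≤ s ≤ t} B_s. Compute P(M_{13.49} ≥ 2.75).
P(M_{13.49} ≥ 2.75) = 2·P(B_{13.49} ≥ 2.75) = 2(1 − Φ(2.75/√13.49)) ≈ 0.4540

By the reflection principle for Brownian motion, P(M_t ≥ a) = 2 · P(B_t ≥ a) for a ≥ 0. Since B_t ~ N(0, t), P(B_t ≥ 2.75) = 1 − Φ(2.75/√t) = 1 − Φ(2.75/√13.49) = 1 − Φ(0.7487). So
  P(M_{13.49} ≥ 2.75) = 2(1 − Φ(0.7487)) ≈ 0.4540.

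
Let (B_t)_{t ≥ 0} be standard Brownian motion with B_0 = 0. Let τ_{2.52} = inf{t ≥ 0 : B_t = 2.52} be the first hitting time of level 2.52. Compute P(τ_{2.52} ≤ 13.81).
P(τ_{2.52} ≤ 13.81) = 2(1 − Φ(2.52/√13.81)) = 2(1 − Φ(0.6781)) ≈ 0.4977

By the reflection principle for standard BM, P(τ_b ≤ t) = 2 · P(B_t ≥ b). Since B_t ~ N(0, t), P(B_t ≥ 2.52) = 1 − Φ(2.52/√t) = 1 − Φ(2.52/√13.81) = 1 − Φ(0.6781) ≈ 0.24885. Doubling: P(τ_{2.52} ≤ 13.81) ≈ 2 · 0.24885 = 0.49770 ≈ 0.4977.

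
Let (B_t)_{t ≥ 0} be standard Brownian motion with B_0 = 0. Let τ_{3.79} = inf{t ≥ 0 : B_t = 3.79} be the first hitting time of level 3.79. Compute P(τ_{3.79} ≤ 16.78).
P(τ_{3.79} ≤ 16.78) = 2(1 − Φ(3.79/√16.78)) = 2(1 − Φ(0.9252)) ≈ 0.3549

By the reflection principle for standard BM, P(τ_b ≤ t) = 2 · P(B_t ≥ b). Since B_t ~ N(0, t), P(B_t ≥ 3.79) = 1 − Φ(3.79/√t) = 1 − Φ(3.79/√16.78) = 1 − Φ(0.9252) ≈ 0.17743. Doubling: P(τ_{3.79} ≤ 16.78) ≈ 2 · 0.17743 = 0.35486 ≈ 0.3549.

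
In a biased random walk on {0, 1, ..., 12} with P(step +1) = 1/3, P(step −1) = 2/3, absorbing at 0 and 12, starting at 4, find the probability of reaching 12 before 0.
P(hit 12 before 0) = (1 − (2)^4) / (1 − (2)^12) = 1/273

Let u_k denote P(reach 12 before 0 | start at k). Boundary: u_0 = 0, u_12 = 1. Recurrence: u_k = 1/3·u_{k+1} + 2/3·u_{k-1} for 1 ≤ k ≤ 11. Try u_k = A + B·r^k with r = q/p = (2/3)/(1/3) = 2. Substitution satisfies the recurrence; boundary conditions give:
  u_k = (1 − r^k) / (1 − r^N) = (1 − (2)^4) / (1 − (2)^12) = 1/273.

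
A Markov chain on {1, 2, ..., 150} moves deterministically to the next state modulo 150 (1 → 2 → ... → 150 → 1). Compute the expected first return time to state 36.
E[T_36 | X_0 = 36] = 150

The chain cycles deterministically, so starting at state 36 it returns in exactly 150 steps. Equivalently, the stationary distribution is uniform π_j = 1/150 for every state j, so by Kac's formula E[T_36] = 1/π_36 = 150.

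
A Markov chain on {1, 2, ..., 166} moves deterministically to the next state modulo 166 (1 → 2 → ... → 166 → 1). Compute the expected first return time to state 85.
E[T_85 | X_0 = 85] = 166

The chain cycles deterministically, so starting at state 85 it returns in exactly 166 steps. Equivalently, the stationary distribution is uniform π_j = 1/166 for every state j, so by Kac's formula E[T_85] = 1/π_85 = 166.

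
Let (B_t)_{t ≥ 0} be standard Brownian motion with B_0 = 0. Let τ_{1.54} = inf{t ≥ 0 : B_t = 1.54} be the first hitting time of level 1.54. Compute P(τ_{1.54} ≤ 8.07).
P(τ_{1.54} ≤ 8.07) = 2(1 − Φ(1.54/√8.07)) = 2(1 − Φ(0.5421)) ≈ 0.5877

By the reflection principle for standard BM, P(τ_b ≤ t) = 2 · P(B_t ≥ b). Since B_t ~ N(0, t), P(B_t ≥ 1.54) = 1 − Φ(1.54/√t) = 1 − Φ(1.54/√8.07) = 1 − Φ(0.5421) ≈ 0.29387. Doubling: P(τ_{1.54} ≤ 8.07) ≈ 2 · 0.29387 = 0.58774 ≈ 0.5877.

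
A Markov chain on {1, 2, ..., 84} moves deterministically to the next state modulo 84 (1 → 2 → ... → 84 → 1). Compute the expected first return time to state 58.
E[T_58 | X_0 = 58] = 84

The chain cycles deterministically, so starting at state 58 it returns in exactly 84 steps. Equivalently, the stationary distribution is uniform π_j = 1/84 for every state j, so by Kac's formula E[T_58] = 1/π_58 = 84.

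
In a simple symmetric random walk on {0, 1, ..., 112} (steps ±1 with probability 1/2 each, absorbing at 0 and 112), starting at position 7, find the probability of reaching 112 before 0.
P(hit 112 before 0) = 7/112 = 1/16

Let u_k = P(hit 112 before 0 | start at k). Then u_0 = 0, u_112 = 1, and u_k = u_{k-1}/2 + u_{k+1}/2 for 1 ≤ k ≤ 111. This harmonic recurrence is solved by u_k = k/112, giving u_7 = 7/112 = 1/16.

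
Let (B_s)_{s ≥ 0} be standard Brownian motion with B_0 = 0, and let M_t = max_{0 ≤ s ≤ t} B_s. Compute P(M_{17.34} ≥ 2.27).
P(M_{17.34} ≥ 2.27) = 2·P(B_{17.34} ≥ 2.27) = 2(1 − Φ(2.27/√17.34)) ≈ 0.5857

By the reflection principle for Brownian motion, P(M_t ≥ a) = 2 · P(B_t ≥ a) for a ≥ 0. Since B_t ~ N(0, t), P(B_t ≥ 2.27) = 1 − Φ(2.27/√t) = 1 − Φ(2.27/√17.34) = 1 − Φ(0.5451). So
  P(M_{17.34} ≥ 2.27) = 2(1 − Φ(0.5451)) ≈ 0.5857.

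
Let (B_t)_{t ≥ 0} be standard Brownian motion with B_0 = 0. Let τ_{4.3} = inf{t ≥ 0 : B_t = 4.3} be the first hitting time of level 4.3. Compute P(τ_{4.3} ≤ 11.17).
P(τ_{4.3} ≤ 11.17) = 2(1 − Φ(4.3/√11.17)) = 2(1 − Φ(1.2866)) ≈ 0.1982

By the reflection principle for standard BM, P(τ_b ≤ t) = 2 · P(B_t ≥ b). Since B_t ~ N(0, t), P(B_t ≥ 4.3) = 1 − Φ(4.3/√t) = 1 − Φ(4.3/√11.17) = 1 − Φ(1.2866) ≈ 0.09912. Doubling: P(τ_{4.3} ≤ 11.17) ≈ 2 · 0.09912 = 0.19824 ≈ 0.1982.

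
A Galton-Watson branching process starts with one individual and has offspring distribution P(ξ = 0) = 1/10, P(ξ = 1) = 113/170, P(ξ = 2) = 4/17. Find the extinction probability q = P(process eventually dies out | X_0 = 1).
q = 17/40

The pgf is f(s) = 1/10 + 113/170·s + 4/17·s². The extinction probability q is the smallest fixed point of f in [0, 1]. Setting s = f(s):
  4/17·s² + (113/170 − 1)·s + 1/10 = 0
  4/17·s² − (1/10 + 4/17)·s + 1/10 = 0
which factors as (s − 1)·(4/17·s − 1/10) = 0, giving roots s = 1 and s = (1/10)/(4/17) = 17/40.
Mean offspring μ = 113/170 + 2·4/17 = 193/170 > 1 (supercritical), so q < 1. The extinction probability is the smaller root: q = (1/10)/(4/17) = 17/40.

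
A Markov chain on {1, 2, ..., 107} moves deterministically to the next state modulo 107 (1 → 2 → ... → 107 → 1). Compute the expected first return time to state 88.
E[T_88 | X_0 = 88] = 107

The chain cycles deterministically, so starting at state 88 it returns in exactly 107 steps. Equivalently, the stationary distribution is uniform π_j = 1/107 for every state j, so by Kac's formula E[T_88] = 1/π_88 = 107.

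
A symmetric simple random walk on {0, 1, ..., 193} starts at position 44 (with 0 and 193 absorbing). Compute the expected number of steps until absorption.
E[τ | X_0 = 44] = 6556

Let v_k = E[τ | X_0 = k]. Boundary: v_0 = v_193 = 0. Recurrence: v_k = 1 + (v_{k-1} + v_{k+1})/2 for 1 ≤ k ≤ 192. The particular solution to v_k − (v_{k-1} + v_{k+1})/2 = 1 is v_k = −k^2. Adding homogeneous solution A + B k and matching boundaries gives v_k = k (193 − k). Substituting k = 44: v_44 = 44 · 149 = 6556.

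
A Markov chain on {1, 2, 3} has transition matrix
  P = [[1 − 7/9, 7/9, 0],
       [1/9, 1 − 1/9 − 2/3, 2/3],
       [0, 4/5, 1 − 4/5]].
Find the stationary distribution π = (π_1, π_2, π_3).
π = (6/83, 42/83, 35/83)

This is a birth-death chain on three states, which satisfies detailed balance: π_1 · P_{12} = π_2 · P_{21} and π_2 · P_{23} = π_3 · P_{32}.
From π_1 · 7/9 = π_2 · 1/9: π_2/π_1 = (7/9)/(1/9) = 7.
From π_2 · 2/3 = π_3 · 4/5: π_3/π_2 = (2/3)/(4/5) = 5/6.
Take π_1 proportional to 1; then unnormalized π = (1, 7, 35/6). Normalize by dividing by the sum 83/6:
  π = (6/83, 42/83, 35/83).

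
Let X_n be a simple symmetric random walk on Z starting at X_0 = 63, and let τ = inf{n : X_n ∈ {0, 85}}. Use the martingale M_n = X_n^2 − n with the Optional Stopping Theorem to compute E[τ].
E[τ] = 1386

M_n = X_n^2 − n is a martingale (since E[X_{n+1}^2 | F_n] = X_n^2 + 1). By OST (τ has finite mean in a bounded region), E[M_τ] = E[M_0] = X_0^2 − 0 = 63^2 = 3969. Also E[M_τ] = E[X_τ^2] − E[τ]. The walk exits at 0 or 85, with P(hit 85 first) = 63/85, so E[X_τ^2] = 85^2 · 63/85 + 0 = 5355. Thus E[τ] = E[X_τ^2] − E[M_τ] = 5355 − 3969 = 1386 = 63(85 − 63) = 1386.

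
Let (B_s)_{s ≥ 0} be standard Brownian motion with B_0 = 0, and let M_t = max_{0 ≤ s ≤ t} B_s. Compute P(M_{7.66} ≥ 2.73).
P(M_{7.66} ≥ 2.73) = 2·P(B_{7.66} ≥ 2.73) = 2(1 − Φ(2.73/√7.66)) ≈ 0.3239

By the reflection principle for Brownian motion, P(M_t ≥ a) = 2 · P(B_t ≥ a) for a ≥ 0. Since B_t ~ N(0, t), P(B_t ≥ 2.73) = 1 − Φ(2.73/√t) = 1 − Φ(2.73/√7.66) = 1 − Φ(0.9864). So
  P(M_{7.66} ≥ 2.73) = 2(1 − Φ(0.9864)) ≈ 0.3239.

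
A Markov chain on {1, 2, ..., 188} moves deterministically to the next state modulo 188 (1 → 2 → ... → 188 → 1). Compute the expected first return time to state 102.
E[T_102 | X_0 = 102] = 188

The chain cycles deterministically, so starting at state 102 it returns in exactly 188 steps. Equivalently, the stationary distribution is uniform π_j = 1/188 for every state j, so by Kac's formula E[T_102] = 1/π_102 = 188.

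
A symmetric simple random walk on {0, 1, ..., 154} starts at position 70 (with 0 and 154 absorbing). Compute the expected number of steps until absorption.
E[τ | X_0 = 70] = 5880

Let v_k = E[τ | X_0 = k]. Boundary: v_0 = v_154 = 0. Recurrence: v_k = 1 + (v_{k-1} + v_{k+1})/2 for 1 ≤ k ≤ 153. The particular solution to v_k − (v_{k-1} + v_{k+1})/2 = 1 is v_k = −k^2. Adding homogeneous solution A + B k and matching boundaries gives v_k = k (154 − k). Substituting k = 70: v_70 = 70 · 84 = 5880.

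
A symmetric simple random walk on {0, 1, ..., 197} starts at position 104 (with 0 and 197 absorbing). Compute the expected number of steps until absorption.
E[τ | X_0 = 104] = 9672

Let v_k = E[τ | X_0 = k]. Boundary: v_0 = v_197 = 0. Recurrence: v_k = 1 + (v_{k-1} + v_{k+1})/2 for 1 ≤ k ≤ 196. The particular solution to v_k − (v_{k-1} + v_{k+1})/2 = 1 is v_k = −k^2. Adding homogeneous solution A + B k and matching boundaries gives v_k = k (197 − k). Substituting k = 104: v_104 = 104 · 93 = 9672.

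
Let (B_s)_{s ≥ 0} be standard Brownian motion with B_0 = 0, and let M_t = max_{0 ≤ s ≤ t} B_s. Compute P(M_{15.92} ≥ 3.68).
P(M_{15.92} ≥ 3.68) = 2·P(B_{15.92} ≥ 3.68) = 2(1 − Φ(3.68/√15.92)) ≈ 0.3564

By the reflection principle for Brownian motion, P(M_t ≥ a) = 2 · P(B_t ≥ a) for a ≥ 0. Since B_t ~ N(0, t), P(B_t ≥ 3.68) = 1 − Φ(3.68/√t) = 1 − Φ(3.68/√15.92) = 1 − Φ(0.9223). So
  P(M_{15.92} ≥ 3.68) = 2(1 − Φ(0.9223)) ≈ 0.3564.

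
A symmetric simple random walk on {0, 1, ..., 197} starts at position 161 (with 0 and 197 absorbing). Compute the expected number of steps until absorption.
E[τ | X_0 = 161] = 5796

Let v_k = E[τ | X_0 = k]. Boundary: v_0 = v_197 = 0. Recurrence: v_k = 1 + (v_{k-1} + v_{k+1})/2 for 1 ≤ k ≤ 196. The particular solution to v_k − (v_{k-1} + v_{k+1})/2 = 1 is v_k = −k^2. Adding homogeneous solution A + B k and matching boundaries gives v_k = k (197 − k). Substituting k = 161: v_161 = 161 · 36 = 5796.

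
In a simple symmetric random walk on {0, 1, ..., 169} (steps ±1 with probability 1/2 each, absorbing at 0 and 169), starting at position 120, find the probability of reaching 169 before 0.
P(hit 169 before 0) = 120/169

Let u_k = P(hit 169 before 0 | start at k). Then u_0 = 0, u_169 = 1, and u_k = u_{k-1}/2 + u_{k+1}/2 for 1 ≤ k ≤ 168. This harmonic recurrence is solved by u_k = k/169, giving u_120 = 120/169.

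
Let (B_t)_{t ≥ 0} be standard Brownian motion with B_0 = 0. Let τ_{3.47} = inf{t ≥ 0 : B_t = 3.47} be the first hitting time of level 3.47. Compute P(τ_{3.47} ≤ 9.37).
P(τ_{3.47} ≤ 9.37) = 2(1 − Φ(3.47/√9.37)) = 2(1 − Φ(1.1336)) ≈ 0.2570

By the reflection principle for standard BM, P(τ_b ≤ t) = 2 · P(B_t ≥ b). Since B_t ~ N(0, t), P(B_t ≥ 3.47) = 1 − Φ(3.47/√t) = 1 − Φ(3.47/√9.37) = 1 − Φ(1.1336) ≈ 0.12848. Doubling: P(τ_{3.47} ≤ 9.37) ≈ 2 · 0.12848 = 0.25696 ≈ 0.2570.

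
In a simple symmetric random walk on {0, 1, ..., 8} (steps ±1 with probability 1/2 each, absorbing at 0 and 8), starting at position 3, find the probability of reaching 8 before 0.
P(hit 8 before 0) = 3/8

Let u_k = P(hit 8 before 0 | start at k). Then u_0 = 0, u_8 = 1, and u_k = u_{k-1}/2 + u_{k+1}/2 for 1 ≤ k ≤ 7. This harmonic recurrence is solved by u_k = k/8, giving u_3 = 3/8.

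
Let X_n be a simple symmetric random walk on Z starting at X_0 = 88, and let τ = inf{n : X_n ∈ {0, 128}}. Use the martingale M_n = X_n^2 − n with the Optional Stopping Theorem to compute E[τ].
E[τ] = 3520

M_n = X_n^2 − n is a martingale (since E[X_{n+1}^2 | F_n] = X_n^2 + 1). By OST (τ has finite mean in a bounded region), E[M_τ] = E[M_0] = X_0^2 − 0 = 88^2 = 7744. Also E[M_τ] = E[X_τ^2] − E[τ]. The walk exits at 0 or 128, with P(hit 128 first) = 88/128, so E[X_τ^2] = 128^2 · 88/128 + 0 = 11264. Thus E[τ] = E[X_τ^2] − E[M_τ] = 11264 − 7744 = 3520 = 88(128 − 88) = 3520.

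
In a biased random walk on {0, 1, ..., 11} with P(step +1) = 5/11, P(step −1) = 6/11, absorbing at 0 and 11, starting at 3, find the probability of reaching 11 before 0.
P(hit 11 before 0) = (1 − (6/5)^3) / (1 − (6/5)^11) = 35546875/313968931

Let u_k denote P(reach 11 before 0 | start at k). Boundary: u_0 = 0, u_11 = 1. Recurrence: u_k = 5/11·u_{k+1} + 6/11·u_{k-1} for 1 ≤ k ≤ 10. Try u_k = A + B·r^k with r = q/p = (6/11)/(5/11) = 6/5. Substitution satisfies the recurrence; boundary conditions give:
  u_k = (1 − r^k) / (1 − r^N) = (1 − (6/5)^3) / (1 − (6/5)^11) = 35546875/313968931.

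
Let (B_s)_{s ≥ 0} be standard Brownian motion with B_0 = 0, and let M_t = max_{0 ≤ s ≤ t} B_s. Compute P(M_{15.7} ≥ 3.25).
P(M_{15.7} ≥ 3.25) = 2·P(B_{15.7} ≥ 3.25) = 2(1 − Φ(3.25/√15.7)) ≈ 0.4121

By the reflection principle for Brownian motion, P(M_t ≥ a) = 2 · P(B_t ≥ a) for a ≥ 0. Since B_t ~ N(0, t), P(B_t ≥ 3.25) = 1 − Φ(3.25/√t) = 1 − Φ(3.25/√15.7) = 1 − Φ(0.8202). So
  P(M_{15.7} ≥ 3.25) = 2(1 − Φ(0.8202)) ≈ 0.4121.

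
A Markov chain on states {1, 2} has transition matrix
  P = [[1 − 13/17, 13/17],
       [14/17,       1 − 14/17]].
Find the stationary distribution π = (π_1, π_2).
π_1 = 14/27, π_2 = 13/27

Solve πP = π with π_1 + π_2 = 1. From πP = π: π_1 · (1 − 13/17) + π_2 · 14/17 = π_1 ⇒ π_2 · 14/17 = π_1 · 13/17 ⇒ π_2/π_1 = (13/17)/(14/17) = 13/14. Together with π_1 + π_2 = 1:
  π_1 = (14/17)/(13/17 + 14/17) = (14/17)/(27/17) = 14/27,
  π_2 = (13/17)/(13/17 + 14/17) = (13/17)/(27/17) = 13/27.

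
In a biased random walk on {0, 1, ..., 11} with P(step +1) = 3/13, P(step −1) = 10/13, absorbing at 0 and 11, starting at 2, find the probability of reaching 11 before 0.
P(hit 11 before 0) = (1 − (10/3)^2) / (1 − (10/3)^11) = 255879/14285688979

Let u_k denote P(reach 11 before 0 | start at k). Boundary: u_0 = 0, u_11 = 1. Recurrence: u_k = 3/13·u_{k+1} + 10/13·u_{k-1} for 1 ≤ k ≤ 10. Try u_k = A + B·r^k with r = q/p = (10/13)/(3/13) = 10/3. Substitution satisfies the recurrence; boundary conditions give:
  u_k = (1 − r^k) / (1 − r^N) = (1 − (10/3)^2) / (1 − (10/3)^11) = 255879/14285688979.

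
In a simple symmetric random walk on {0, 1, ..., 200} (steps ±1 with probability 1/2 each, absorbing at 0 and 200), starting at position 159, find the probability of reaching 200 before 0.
P(hit 200 before 0) = 159/200

Let u_k = P(hit 200 before 0 | start at k). Then u_0 = 0, u_200 = 1, and u_k = u_{k-1}/2 + u_{k+1}/2 for 1 ≤ k ≤ 199. This harmonic recurrence is solved by u_k = k/200, giving u_159 = 159/200.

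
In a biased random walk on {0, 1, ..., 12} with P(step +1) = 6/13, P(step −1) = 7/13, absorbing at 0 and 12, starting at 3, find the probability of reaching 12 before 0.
P(hit 12 before 0) = (1 − (7/6)^3) / (1 − (7/6)^12) = 10077696/91846495

Let u_k denote P(reach 12 before 0 | start at k). Boundary: u_0 = 0, u_12 = 1. Recurrence: u_k = 6/13·u_{k+1} + 7/13·u_{k-1} for 1 ≤ k ≤ 11. Try u_k = A + B·r^k with r = q/p = (7/13)/(6/13) = 7/6. Substitution satisfies the recurrence; boundary conditions give:
  u_k = (1 − r^k) / (1 − r^N) = (1 − (7/6)^3) / (1 − (7/6)^12) = 10077696/91846495.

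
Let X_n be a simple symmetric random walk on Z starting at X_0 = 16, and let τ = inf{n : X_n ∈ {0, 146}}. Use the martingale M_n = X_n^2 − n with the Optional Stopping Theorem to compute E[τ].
E[τ] = 2080

M_n = X_n^2 − n is a martingale (since E[X_{n+1}^2 | F_n] = X_n^2 + 1). By OST (τ has finite mean in a bounded region), E[M_τ] = E[M_0] = X_0^2 − 0 = 16^2 = 256. Also E[M_τ] = E[X_τ^2] − E[τ]. The walk exits at 0 or 146, with P(hit 146 first) = 16/146, so E[X_τ^2] = 146^2 · 16/146 + 0 = 2336. Thus E[τ] = E[X_τ^2] − E[M_τ] = 2336 − 256 = 2080 = 16(146 − 16) = 2080.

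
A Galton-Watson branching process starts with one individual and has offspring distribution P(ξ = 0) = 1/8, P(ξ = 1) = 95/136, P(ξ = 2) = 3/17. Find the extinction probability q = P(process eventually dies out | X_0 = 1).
q = 17/24

The pgf is f(s) = 1/8 + 95/136·s + 3/17·s². The extinction probability q is the smallest fixed point of f in [0, 1]. Setting s = f(s):
  3/17·s² + (95/136 − 1)·s + 1/8 = 0
  3/17·s² − (1/8 + 3/17)·s + 1/8 = 0
which factors as (s − 1)·(3/17·s − 1/8) = 0, giving roots s = 1 and s = (1/8)/(3/17) = 17/24.
Mean offspring μ = 95/136 + 2·3/17 = 143/136 > 1 (supercritical), so q < 1. The extinction probability is the smaller root: q = (1/8)/(3/17) = 17/24.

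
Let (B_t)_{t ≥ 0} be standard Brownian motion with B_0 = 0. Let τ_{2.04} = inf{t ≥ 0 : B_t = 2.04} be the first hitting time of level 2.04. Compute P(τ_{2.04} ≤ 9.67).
P(τ_{2.04} ≤ 9.67) = 2(1 − Φ(2.04/√9.67)) = 2(1 − Φ(0.6560)) ≈ 0.5118

By the reflection principle for standard BM, P(τ_b ≤ t) = 2 · P(B_t ≥ b). Since B_t ~ N(0, t), P(B_t ≥ 2.04) = 1 − Φ(2.04/√t) = 1 − Φ(2.04/√9.67) = 1 − Φ(0.6560) ≈ 0.25591. Doubling: P(τ_{2.04} ≤ 9.67) ≈ 2 · 0.25591 = 0.51182 ≈ 0.5118.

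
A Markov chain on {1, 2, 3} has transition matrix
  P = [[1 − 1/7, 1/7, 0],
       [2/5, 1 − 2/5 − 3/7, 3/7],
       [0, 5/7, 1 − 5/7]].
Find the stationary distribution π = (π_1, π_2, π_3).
π = (7/11, 5/22, 3/22)

This is a birth-death chain on three states, which satisfies detailed balance: π_1 · P_{12} = π_2 · P_{21} and π_2 · P_{23} = π_3 · P_{32}.
From π_1 · 1/7 = π_2 · 2/5: π_2/π_1 = (1/7)/(2/5) = 5/14.
From π_2 · 3/7 = π_3 · 5/7: π_3/π_2 = (3/7)/(5/7) = 3/5.
Take π_1 proportional to 1; then unnormalized π = (1, 5/14, 3/14). Normalize by dividing by the sum 11/7:
  π = (7/11, 5/22, 3/22).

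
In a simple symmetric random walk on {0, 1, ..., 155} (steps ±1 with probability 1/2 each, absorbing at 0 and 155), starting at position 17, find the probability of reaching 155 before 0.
P(hit 155 before 0) = 17/155

Let u_k = P(hit 155 before 0 | start at k). Then u_0 = 0, u_155 = 1, and u_k = u_{k-1}/2 + u_{k+1}/2 for 1 ≤ k ≤ 154. This harmonic recurrence is solved by u_k = k/155, giving u_17 = 17/155.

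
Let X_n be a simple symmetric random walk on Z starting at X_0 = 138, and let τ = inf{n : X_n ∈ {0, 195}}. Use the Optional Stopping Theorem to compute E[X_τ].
E[X_τ] = 138

X_n is a martingale and τ is a bounded-mean stopping time (indeed τ is finite a.s. with bounded expectation since the walk is in a bounded region). By the OST, E[X_τ] = E[X_0] = 138. Equivalently: E[X_τ] = 195 · P(hit 195 first) + 0 · P(hit 0 first) = 195 · (138/195) = 138.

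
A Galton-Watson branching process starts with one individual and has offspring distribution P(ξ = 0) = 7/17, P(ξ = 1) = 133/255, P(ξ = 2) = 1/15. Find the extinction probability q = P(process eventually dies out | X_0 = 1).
q = 1

Mean offspring μ = 0·7/17 + 1·133/255 + 2·1/15 = 167/255 ≤ 1. For μ ≤ 1 with offspring not concentrated at 1, the Galton-Watson process goes extinct almost surely, so q = 1.
(Algebraic check: The pgf is f(s) = 7/17 + 133/255·s + 1/15·s². The extinction probability q is the smallest fixed point of f in [0, 1]. Setting s = f(s):
  1/15·s² + (133/255 − 1)·s + 7/17 = 0
  1/15·s² − (7/17 + 1/15)·s + 7/17 = 0
which factors as (s − 1)·(1/15·s − 7/17) = 0, giving roots s = 1 and s = (7/17)/(1/15) = 105/17. Since 105/17 ≥ 1, the smallest root in [0, 1] is s = 1.)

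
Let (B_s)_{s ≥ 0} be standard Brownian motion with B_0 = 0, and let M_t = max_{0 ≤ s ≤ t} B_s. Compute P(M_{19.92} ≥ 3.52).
P(M_{19.92} ≥ 3.52) = 2·P(B_{19.92} ≥ 3.52) = 2(1 − Φ(3.52/√19.92)) ≈ 0.4303

By the reflection principle for Brownian motion, P(M_t ≥ a) = 2 · P(B_t ≥ a) for a ≥ 0. Since B_t ~ N(0, t), P(B_t ≥ 3.52) = 1 − Φ(3.52/√t) = 1 − Φ(3.52/√19.92) = 1 − Φ(0.7887). So
  P(M_{19.92} ≥ 3.52) = 2(1 − Φ(0.7887)) ≈ 0.4303.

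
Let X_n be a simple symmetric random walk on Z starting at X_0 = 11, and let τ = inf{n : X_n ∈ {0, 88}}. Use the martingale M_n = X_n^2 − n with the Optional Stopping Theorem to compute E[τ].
E[τ] = 847

M_n = X_n^2 − n is a martingale (since E[X_{n+1}^2 | F_n] = X_n^2 + 1). By OST (τ has finite mean in a bounded region), E[M_τ] = E[M_0] = X_0^2 − 0 = 11^2 = 121. Also E[M_τ] = E[X_τ^2] − E[τ]. The walk exits at 0 or 88, with P(hit 88 first) = 11/88, so E[X_τ^2] = 88^2 · 11/88 + 0 = 968. Thus E[τ] = E[X_τ^2] − E[M_τ] = 968 − 121 = 847 = 11(88 − 11) = 847.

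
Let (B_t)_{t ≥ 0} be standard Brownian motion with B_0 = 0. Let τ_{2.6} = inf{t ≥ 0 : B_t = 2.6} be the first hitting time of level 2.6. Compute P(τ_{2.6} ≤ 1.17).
P(τ_{2.6} ≤ 1.17) = 2(1 − Φ(2.6/√1.17)) = 2(1 − Φ(2.4037)) ≈ 0.0162

By the reflection principle for standard BM, P(τ_b ≤ t) = 2 · P(B_t ≥ b). Since B_t ~ N(0, t), P(B_t ≥ 2.6) = 1 − Φ(2.6/√t) = 1 − Φ(2.6/√1.17) = 1 − Φ(2.4037) ≈ 0.00812. Doubling: P(τ_{2.6} ≤ 1.17) ≈ 2 · 0.00812 = 0.01624 ≈ 0.0162.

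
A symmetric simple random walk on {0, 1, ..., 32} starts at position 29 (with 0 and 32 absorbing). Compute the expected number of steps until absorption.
E[τ | X_0 = 29] = 87

Let v_k = E[τ | X_0 = k]. Boundary: v_0 = v_32 = 0. Recurrence: v_k = 1 + (v_{k-1} + v_{k+1})/2 for 1 ≤ k ≤ 31. The particular solution to v_k − (v_{k-1} + v_{k+1})/2 = 1 is v_k = −k^2. Adding homogeneous solution A + B k and matching boundaries gives v_k = k (32 − k). Substituting k = 29: v_29 = 29 · 3 = 87.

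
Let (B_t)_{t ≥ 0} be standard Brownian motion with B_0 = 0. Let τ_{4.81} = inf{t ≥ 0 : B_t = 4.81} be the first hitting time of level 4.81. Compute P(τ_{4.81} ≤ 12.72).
P(τ_{4.81} ≤ 12.72) = 2(1 − Φ(4.81/√12.72)) = 2(1 − Φ(1.3487)) ≈ 0.1774

By the reflection principle for standard BM, P(τ_b ≤ t) = 2 · P(B_t ≥ b). Since B_t ~ N(0, t), P(B_t ≥ 4.81) = 1 − Φ(4.81/√t) = 1 − Φ(4.81/√12.72) = 1 − Φ(1.3487) ≈ 0.08872. Doubling: P(τ_{4.81} ≤ 12.72) ≈ 2 · 0.08872 = 0.17744 ≈ 0.1774.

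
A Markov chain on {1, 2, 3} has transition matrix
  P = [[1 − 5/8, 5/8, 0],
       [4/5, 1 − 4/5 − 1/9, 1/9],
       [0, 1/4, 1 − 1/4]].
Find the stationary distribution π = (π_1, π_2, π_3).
π = (288/613, 225/613, 100/613)

This is a birth-death chain on three states, which satisfies detailed balance: π_1 · P_{12} = π_2 · P_{21} and π_2 · P_{23} = π_3 · P_{32}.
From π_1 · 5/8 = π_2 · 4/5: π_2/π_1 = (5/8)/(4/5) = 25/32.
From π_2 · 1/9 = π_3 · 1/4: π_3/π_2 = (1/9)/(1/4) = 4/9.
Take π_1 proportional to 1; then unnormalized π = (1, 25/32, 25/72). Normalize by dividing by the sum 613/288:
  π = (288/613, 225/613, 100/613).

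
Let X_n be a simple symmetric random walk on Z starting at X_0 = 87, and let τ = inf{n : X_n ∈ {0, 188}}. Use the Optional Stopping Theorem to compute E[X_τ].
E[X_τ] = 87

X_n is a martingale and τ is a bounded-mean stopping time (indeed τ is finite a.s. with bounded expectation since the walk is in a bounded region). By the OST, E[X_τ] = E[X_0] = 87. Equivalently: E[X_τ] = 188 · P(hit 188 first) + 0 · P(hit 0 first) = 188 · (87/188) = 87.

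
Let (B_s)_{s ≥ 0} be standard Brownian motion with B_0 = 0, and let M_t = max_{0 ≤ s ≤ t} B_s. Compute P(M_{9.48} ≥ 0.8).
P(M_{9.48} ≥ 0.8) = 2·P(B_{9.48} ≥ 0.8) = 2(1 − Φ(0.8/√9.48)) ≈ 0.7950

By the reflection principle for Brownian motion, P(M_t ≥ a) = 2 · P(B_t ≥ a) for a ≥ 0. Since B_t ~ N(0, t), P(B_t ≥ 0.8) = 1 − Φ(0.8/√t) = 1 − Φ(0.8/√9.48) = 1 − Φ(0.2598). So
  P(M_{9.48} ≥ 0.8) = 2(1 − Φ(0.2598)) ≈ 0.7950.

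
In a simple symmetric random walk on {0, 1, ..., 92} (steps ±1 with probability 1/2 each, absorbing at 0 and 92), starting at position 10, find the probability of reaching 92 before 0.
P(hit 92 before 0) = 10/92 = 5/46

Let u_k = P(hit 92 before 0 | start at k). Then u_0 = 0, u_92 = 1, and u_k = u_{k-1}/2 + u_{k+1}/2 for 1 ≤ k ≤ 91. This harmonic recurrence is solved by u_k = k/92, giving u_10 = 10/92 = 5/46.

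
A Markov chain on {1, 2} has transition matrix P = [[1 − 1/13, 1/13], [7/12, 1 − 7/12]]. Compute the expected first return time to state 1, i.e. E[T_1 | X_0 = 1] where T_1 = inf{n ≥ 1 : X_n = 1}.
E[T_1 | X_0 = 1] = 1/π_1 = 103/91

For an irreducible recurrent Markov chain with stationary distribution π, E[T_i | X_0 = i] = 1/π_i (Kac's formula). Here π_1 = (7/12)/(1/13 + 7/12) = (7/12)/(103/156) = 91/103, so E[T_1 | X_0 = 1] = 1/π_1 = (1/13 + 7/12)/(7/12) = (103/156)/(7/12) = 103/91.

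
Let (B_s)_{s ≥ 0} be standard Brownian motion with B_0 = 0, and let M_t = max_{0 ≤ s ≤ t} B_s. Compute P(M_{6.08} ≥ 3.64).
P(M_{6.08} ≥ 3.64) = 2·P(B_{6.08} ≥ 3.64) = 2(1 − Φ(3.64/√6.08)) ≈ 0.1399

By the reflection principle for Brownian motion, P(M_t ≥ a) = 2 · P(B_t ≥ a) for a ≥ 0. Since B_t ~ N(0, t), P(B_t ≥ 3.64) = 1 − Φ(3.64/√t) = 1 − Φ(3.64/√6.08) = 1 − Φ(1.4762). So
  P(M_{6.08} ≥ 3.64) = 2(1 − Φ(1.4762)) ≈ 0.1399.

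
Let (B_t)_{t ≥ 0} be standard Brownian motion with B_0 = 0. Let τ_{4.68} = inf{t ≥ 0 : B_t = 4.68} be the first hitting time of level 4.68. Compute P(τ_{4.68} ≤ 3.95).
P(τ_{4.68} ≤ 3.95) = 2(1 − Φ(4.68/√3.95)) = 2(1 − Φ(2.3548)) ≈ 0.0185

By the reflection principle for standard BM, P(τ_b ≤ t) = 2 · P(B_t ≥ b). Since B_t ~ N(0, t), P(B_t ≥ 4.68) = 1 − Φ(4.68/√t) = 1 − Φ(4.68/√3.95) = 1 − Φ(2.3548) ≈ 0.00927. Doubling: P(τ_{4.68} ≤ 3.95) ≈ 2 · 0.00927 = 0.01854 ≈ 0.0185.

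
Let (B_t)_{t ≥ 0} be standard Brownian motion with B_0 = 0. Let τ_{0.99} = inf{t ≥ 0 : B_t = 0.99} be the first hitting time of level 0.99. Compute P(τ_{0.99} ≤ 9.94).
P(τ_{0.99} ≤ 9.94) = 2(1 − Φ(0.99/√9.94)) = 2(1 − Φ(0.3140)) ≈ 0.7535

By the reflection principle for standard BM, P(τ_b ≤ t) = 2 · P(B_t ≥ b). Since B_t ~ N(0, t), P(B_t ≥ 0.99) = 1 − Φ(0.99/√t) = 1 − Φ(0.99/√9.94) = 1 − Φ(0.3140) ≈ 0.37676. Doubling: P(τ_{0.99} ≤ 9.94) ≈ 2 · 0.37676 = 0.75352 ≈ 0.7535.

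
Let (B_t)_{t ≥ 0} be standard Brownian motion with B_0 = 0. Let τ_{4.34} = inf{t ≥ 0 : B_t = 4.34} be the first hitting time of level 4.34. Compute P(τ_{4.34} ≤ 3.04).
P(τ_{4.34} ≤ 3.04) = 2(1 − Φ(4.34/√3.04)) = 2(1 − Φ(2.4892)) ≈ 0.0128

By the reflection principle for standard BM, P(τ_b ≤ t) = 2 · P(B_t ≥ b). Since B_t ~ N(0, t), P(B_t ≥ 4.34) = 1 − Φ(4.34/√t) = 1 − Φ(4.34/√3.04) = 1 − Φ(2.4892) ≈ 0.00640. Doubling: P(τ_{4.34} ≤ 3.04) ≈ 2 · 0.00640 = 0.01280 ≈ 0.0128.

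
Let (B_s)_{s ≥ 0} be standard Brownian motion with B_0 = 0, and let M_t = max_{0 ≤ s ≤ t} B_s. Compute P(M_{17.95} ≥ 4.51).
P(M_{17.95} ≥ 4.51) = 2·P(B_{17.95} ≥ 4.51) = 2(1 − Φ(4.51/√17.95)) ≈ 0.2871

By the reflection principle for Brownian motion, P(M_t ≥ a) = 2 · P(B_t ≥ a) for a ≥ 0. Since B_t ~ N(0, t), P(B_t ≥ 4.51) = 1 − Φ(4.51/√t) = 1 − Φ(4.51/√17.95) = 1 − Φ(1.0645). So
  P(M_{17.95} ≥ 4.51) = 2(1 − Φ(1.0645)) ≈ 0.2871.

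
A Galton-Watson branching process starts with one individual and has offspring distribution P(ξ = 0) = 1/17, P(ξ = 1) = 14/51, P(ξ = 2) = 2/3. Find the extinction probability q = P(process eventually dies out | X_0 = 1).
q = 3/34

The pgf is f(s) = 1/17 + 14/51·s + 2/3·s². The extinction probability q is the smallest fixed point of f in [0, 1]. Setting s = f(s):
  2/3·s² + (14/51 − 1)·s + 1/17 = 0
  2/3·s² − (1/17 + 2/3)·s + 1/17 = 0
which factors as (s − 1)·(2/3·s − 1/17) = 0, giving roots s = 1 and s = (1/17)/(2/3) = 3/34.
Mean offspring μ = 14/51 + 2·2/3 = 82/51 > 1 (supercritical), so q < 1. The extinction probability is the smaller root: q = (1/17)/(2/3) = 3/34.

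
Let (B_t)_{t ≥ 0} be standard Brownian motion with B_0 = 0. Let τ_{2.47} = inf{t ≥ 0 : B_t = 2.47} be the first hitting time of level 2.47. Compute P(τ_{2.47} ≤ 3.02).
P(τ_{2.47} ≤ 3.02) = 2(1 − Φ(2.47/√3.02)) = 2(1 − Φ(1.4213)) ≈ 0.1552

By the reflection principle for standard BM, P(τ_b ≤ t) = 2 · P(B_t ≥ b). Since B_t ~ N(0, t), P(B_t ≥ 2.47) = 1 − Φ(2.47/√t) = 1 − Φ(2.47/√3.02) = 1 − Φ(1.4213) ≈ 0.07761. Doubling: P(τ_{2.47} ≤ 3.02) ≈ 2 · 0.07761 = 0.15522 ≈ 0.1552.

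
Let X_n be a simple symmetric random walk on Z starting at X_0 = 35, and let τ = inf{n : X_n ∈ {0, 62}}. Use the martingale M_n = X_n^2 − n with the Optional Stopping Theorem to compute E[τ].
E[τ] = 945

M_n = X_n^2 − n is a martingale (since E[X_{n+1}^2 | F_n] = X_n^2 + 1). By OST (τ has finite mean in a bounded region), E[M_τ] = E[M_0] = X_0^2 − 0 = 35^2 = 1225. Also E[M_τ] = E[X_τ^2] − E[τ]. The walk exits at 0 or 62, with P(hit 62 first) = 35/62, so E[X_τ^2] = 62^2 · 35/62 + 0 = 2170. Thus E[τ] = E[X_τ^2] − E[M_τ] = 2170 − 1225 = 945 = 35(62 − 35) = 945.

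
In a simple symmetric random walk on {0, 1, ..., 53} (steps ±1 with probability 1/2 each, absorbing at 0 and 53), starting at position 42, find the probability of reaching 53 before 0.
P(hit 53 before 0) = 42/53

Let u_k = P(hit 53 before 0 | start at k). Then u_0 = 0, u_53 = 1, and u_k = u_{k-1}/2 + u_{k+1}/2 for 1 ≤ k ≤ 52. This harmonic recurrence is solved by u_k = k/53, giving u_42 = 42/53.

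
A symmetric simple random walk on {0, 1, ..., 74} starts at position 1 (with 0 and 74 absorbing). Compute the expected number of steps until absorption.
E[τ | X_0 = 1] = 73

Let v_k = E[τ | X_0 = k]. Boundary: v_0 = v_74 = 0. Recurrence: v_k = 1 + (v_{k-1} + v_{k+1})/2 for 1 ≤ k ≤ 73. The particular solution to v_k − (v_{k-1} + v_{k+1})/2 = 1 is v_k = −k^2. Adding homogeneous solution A + B k and matching boundaries gives v_k = k (74 − k). Substituting k = 1: v_1 = 1 · 73 = 73.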